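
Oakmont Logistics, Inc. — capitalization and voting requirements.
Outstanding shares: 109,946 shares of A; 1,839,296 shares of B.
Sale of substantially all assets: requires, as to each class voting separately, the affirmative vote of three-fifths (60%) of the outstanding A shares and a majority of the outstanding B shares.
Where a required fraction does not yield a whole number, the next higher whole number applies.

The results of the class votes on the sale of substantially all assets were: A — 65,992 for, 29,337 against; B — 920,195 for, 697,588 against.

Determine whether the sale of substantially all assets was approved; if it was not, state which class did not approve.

Approved — every class gave the required vote.

A: 3/5 of 109946 = 65967.60, rounded up to 65968; 65,968 required, 65,992 in favor — approved.
B: a majority of 1839296 is 919649; 919,649 required, 920,195 in favor — approved.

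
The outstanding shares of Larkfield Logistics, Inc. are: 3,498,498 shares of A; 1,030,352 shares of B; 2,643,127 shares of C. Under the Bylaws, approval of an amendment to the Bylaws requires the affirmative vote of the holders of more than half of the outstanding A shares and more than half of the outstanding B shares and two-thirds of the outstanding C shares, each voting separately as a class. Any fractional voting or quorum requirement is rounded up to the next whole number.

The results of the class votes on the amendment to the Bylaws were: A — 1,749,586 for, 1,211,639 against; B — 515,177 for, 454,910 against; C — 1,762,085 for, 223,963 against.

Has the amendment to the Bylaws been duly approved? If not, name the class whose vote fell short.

A: a majority of 3498498 is 1749250; 1,749,250 required, 1,749,586 in favor — approved.
B: a majority of 1030352 is 515177; 515,177 required, 515,177 in favor — approved.
C: 2/3 of 2643127 = 1762084.67, rounded up to 1762085; 1,762,085 required, 1,762,085 in favor — approved.

Approved — every class gave the required vote.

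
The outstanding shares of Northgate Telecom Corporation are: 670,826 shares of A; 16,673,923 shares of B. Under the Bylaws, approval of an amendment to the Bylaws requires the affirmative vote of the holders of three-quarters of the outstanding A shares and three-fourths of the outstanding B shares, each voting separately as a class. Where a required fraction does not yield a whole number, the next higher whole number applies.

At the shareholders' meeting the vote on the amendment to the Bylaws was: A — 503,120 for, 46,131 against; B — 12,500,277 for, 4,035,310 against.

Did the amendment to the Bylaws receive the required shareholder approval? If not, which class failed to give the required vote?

A: 3/4 of 670826 = 503119.50, rounded up to 503120; 503,120 required, 503,120 in favor — approved.
B: 3/4 of 16673923 = 12505442.25, rounded up to 12505443; 12,505,443 required, 12,500,277 in favor — not approved.

Not approved — the B shares did not give the required vote.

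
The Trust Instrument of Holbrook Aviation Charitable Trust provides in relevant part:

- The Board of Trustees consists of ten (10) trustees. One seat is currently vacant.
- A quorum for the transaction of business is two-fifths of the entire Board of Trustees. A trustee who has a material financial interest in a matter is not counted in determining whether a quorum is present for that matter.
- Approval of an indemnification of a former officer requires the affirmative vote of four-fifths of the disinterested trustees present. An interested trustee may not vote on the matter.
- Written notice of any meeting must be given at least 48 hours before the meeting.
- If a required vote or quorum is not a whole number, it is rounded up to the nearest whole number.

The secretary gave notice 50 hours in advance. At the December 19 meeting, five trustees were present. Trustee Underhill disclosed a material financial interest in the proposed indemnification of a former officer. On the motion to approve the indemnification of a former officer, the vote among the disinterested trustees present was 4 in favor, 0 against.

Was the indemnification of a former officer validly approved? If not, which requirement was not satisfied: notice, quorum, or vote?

Notice: 50 hours given; 48 required (50 ≥ 48). Satisfied.
Quorum: 5 present, but the 1 interested trustee does not count, leaving 4. Quorum is 4. Satisfied.
Vote: the indemnification of a former officer requires four-fifths of the disinterested trustees present (5 − 1 = 4). 4/5 of 4 = 3.20, rounded up to 4, so 4 affirmative votes are needed; 4 voted in favor. Satisfied.

Valid — all requirements satisfied.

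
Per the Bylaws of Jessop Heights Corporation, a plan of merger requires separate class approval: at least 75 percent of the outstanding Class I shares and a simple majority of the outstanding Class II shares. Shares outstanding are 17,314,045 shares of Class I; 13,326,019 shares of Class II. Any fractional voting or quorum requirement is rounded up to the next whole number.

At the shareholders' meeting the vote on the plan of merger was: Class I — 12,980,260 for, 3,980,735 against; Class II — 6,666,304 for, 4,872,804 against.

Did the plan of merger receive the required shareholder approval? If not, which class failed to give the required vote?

Class I: 3/4 of 17314045 = 12985533.75, rounded up to 12985534; 12,985,534 required, 12,980,260 in favor — not approved.
Class II: a majority of 13326019 is 6663010; 6,663,010 required, 6,666,304 in favor — approved.

Not approved — the Class I shares did not give the required vote.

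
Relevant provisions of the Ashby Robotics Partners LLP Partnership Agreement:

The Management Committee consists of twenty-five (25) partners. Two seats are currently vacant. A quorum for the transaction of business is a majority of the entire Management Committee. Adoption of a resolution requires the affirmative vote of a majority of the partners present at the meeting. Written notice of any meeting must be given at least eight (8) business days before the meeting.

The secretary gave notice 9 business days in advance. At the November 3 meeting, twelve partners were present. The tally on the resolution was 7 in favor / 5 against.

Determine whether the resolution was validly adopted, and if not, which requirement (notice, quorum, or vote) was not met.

Invalid — quorum requirement not satisfied.

Notice: 9 business days given; 8 required (9 ≥ 8). Satisfied.
Quorum: 12 present; quorum is 13. Not satisfied.
Vote: the resolution requires a majority of the partners present (12). A majority of 12 is 7, so 7 affirmative votes are needed; 7 voted in favor. Satisfied. (Moot — without a quorum no business can be validly transacted.)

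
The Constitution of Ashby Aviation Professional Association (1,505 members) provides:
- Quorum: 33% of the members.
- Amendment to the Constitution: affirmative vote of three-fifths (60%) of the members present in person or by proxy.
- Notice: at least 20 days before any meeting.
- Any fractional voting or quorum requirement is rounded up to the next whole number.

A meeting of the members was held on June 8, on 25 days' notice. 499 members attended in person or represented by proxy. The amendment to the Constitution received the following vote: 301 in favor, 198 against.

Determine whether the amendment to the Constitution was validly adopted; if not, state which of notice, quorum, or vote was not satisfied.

Notice: 25 days given; 20 required. Satisfied.
Quorum: 33% of 1,505 = 496.65, rounded up to 497; 499 present. Satisfied.
Vote: requires three-fifths of those present (499); 3/5 of 499 = 299.40, rounded up to 300, so 300 needed; 301 in favor. Satisfied.

Valid — all requirements satisfied.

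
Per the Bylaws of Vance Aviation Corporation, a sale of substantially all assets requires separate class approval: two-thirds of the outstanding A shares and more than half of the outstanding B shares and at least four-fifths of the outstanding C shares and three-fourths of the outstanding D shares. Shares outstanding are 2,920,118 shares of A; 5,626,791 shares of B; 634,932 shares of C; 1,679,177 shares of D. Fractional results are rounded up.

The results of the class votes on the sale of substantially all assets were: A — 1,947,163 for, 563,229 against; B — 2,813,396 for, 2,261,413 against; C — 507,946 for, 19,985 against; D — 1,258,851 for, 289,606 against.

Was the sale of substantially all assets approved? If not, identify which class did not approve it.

Not approved — the D shares did not give the required vote.

A: 2/3 of 2920118 = 1946745.33, rounded up to 1946746; 1,946,746 required, 1,947,163 in favor — approved.
B: a majority of 5626791 is 2813396; 2,813,396 required, 2,813,396 in favor — approved.
C: 4/5 of 634932 = 507945.60, rounded up to 507946; 507,946 required, 507,946 in favor — approved.
D: 3/4 of 1679177 = 1259382.75, rounded up to 1259383; 1,259,383 required, 1,258,851 in favor — not approved.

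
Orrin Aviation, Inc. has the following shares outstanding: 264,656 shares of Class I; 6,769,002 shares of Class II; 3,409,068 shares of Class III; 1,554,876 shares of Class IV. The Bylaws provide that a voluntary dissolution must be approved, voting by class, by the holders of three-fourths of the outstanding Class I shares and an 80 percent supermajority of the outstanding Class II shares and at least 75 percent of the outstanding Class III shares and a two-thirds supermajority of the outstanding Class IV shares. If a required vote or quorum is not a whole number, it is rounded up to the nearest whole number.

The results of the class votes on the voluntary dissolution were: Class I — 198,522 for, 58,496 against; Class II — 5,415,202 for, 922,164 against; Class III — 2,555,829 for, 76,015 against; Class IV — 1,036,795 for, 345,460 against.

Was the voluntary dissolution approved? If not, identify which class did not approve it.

Not approved — the Class III shares did not give the required vote.

Class I: 3/4 of 264656 = 198492; 198,492 required, 198,522 in favor — approved.
Class II: 4/5 of 6769002 = 5415201.60, rounded up to 5415202; 5,415,202 required, 5,415,202 in favor — approved.
Class III: 3/4 of 3409068 = 2556801; 2,556,801 required, 2,555,829 in favor — not approved.
Class IV: 2/3 of 1554876 = 1036584; 1,036,584 required, 1,036,795 in favor — approved.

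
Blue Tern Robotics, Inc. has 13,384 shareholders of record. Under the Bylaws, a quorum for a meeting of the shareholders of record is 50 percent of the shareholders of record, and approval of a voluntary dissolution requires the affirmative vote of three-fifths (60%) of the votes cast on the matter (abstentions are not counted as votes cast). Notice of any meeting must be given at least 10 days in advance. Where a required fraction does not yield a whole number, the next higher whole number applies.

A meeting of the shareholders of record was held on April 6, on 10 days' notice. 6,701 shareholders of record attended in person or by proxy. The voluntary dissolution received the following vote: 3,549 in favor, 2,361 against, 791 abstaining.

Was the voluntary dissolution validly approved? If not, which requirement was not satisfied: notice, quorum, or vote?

Notice: 10 days given; 10 required. Satisfied.
Quorum: 50% of 13,384 = 6,692; 6,701 present. Satisfied.
Vote: requires three-fifths of the votes cast (6,701 − 791 abstaining = 5,910); 3/5 of 5910 = 3546, so 3,546 needed; 3,549 in favor. Satisfied.

Valid — all requirements satisfied.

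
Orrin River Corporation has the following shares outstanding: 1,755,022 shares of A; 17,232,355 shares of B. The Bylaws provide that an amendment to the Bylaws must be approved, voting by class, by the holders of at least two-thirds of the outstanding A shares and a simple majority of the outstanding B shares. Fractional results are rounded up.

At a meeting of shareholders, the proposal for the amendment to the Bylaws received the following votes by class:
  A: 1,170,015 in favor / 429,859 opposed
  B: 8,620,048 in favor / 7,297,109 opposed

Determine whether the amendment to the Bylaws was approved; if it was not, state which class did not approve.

Approved — every class gave the required vote.

A: 2/3 of 1755022 = 1170014.67, rounded up to 1170015; 1,170,015 required, 1,170,015 in favor — approved.
B: a majority of 17232355 is 8616178; 8,616,178 required, 8,620,048 in favor — approved.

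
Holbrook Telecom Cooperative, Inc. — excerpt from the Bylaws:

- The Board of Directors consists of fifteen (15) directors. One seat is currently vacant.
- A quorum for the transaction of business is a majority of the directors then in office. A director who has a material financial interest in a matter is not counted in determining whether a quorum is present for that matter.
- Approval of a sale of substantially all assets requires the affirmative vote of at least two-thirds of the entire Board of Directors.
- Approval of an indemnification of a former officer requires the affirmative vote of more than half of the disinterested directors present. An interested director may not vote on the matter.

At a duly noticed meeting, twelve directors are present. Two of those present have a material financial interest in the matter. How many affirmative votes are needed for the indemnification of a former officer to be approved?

The indemnification of a former officer requires a majority of the disinterested directors present (12 − 2 = 10).
A majority of 10 is 6.

6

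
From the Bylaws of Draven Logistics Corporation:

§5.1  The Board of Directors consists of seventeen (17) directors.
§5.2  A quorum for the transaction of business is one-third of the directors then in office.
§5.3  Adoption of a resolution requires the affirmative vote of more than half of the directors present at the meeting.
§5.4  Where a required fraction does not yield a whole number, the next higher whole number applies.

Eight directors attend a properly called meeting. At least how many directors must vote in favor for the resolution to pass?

The resolution requires a majority of the directors present (8).
A majority of 8 is 5.

5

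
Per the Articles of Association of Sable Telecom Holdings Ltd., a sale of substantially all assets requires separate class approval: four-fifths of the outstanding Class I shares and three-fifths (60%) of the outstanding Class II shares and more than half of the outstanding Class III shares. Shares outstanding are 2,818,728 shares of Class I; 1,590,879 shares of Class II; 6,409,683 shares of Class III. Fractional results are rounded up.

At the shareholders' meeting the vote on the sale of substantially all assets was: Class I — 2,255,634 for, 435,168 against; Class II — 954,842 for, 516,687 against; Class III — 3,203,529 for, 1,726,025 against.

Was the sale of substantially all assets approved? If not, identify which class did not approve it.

Class I: 4/5 of 2818728 = 2254982.40, rounded up to 2254983; 2,254,983 required, 2,255,634 in favor — approved.
Class II: 3/5 of 1590879 = 954527.40, rounded up to 954528; 954,528 required, 954,842 in favor — approved.
Class III: a majority of 6409683 is 3204842; 3,204,842 required, 3,203,529 in favor — not approved.

Not approved — the Class III shares did not give the required vote.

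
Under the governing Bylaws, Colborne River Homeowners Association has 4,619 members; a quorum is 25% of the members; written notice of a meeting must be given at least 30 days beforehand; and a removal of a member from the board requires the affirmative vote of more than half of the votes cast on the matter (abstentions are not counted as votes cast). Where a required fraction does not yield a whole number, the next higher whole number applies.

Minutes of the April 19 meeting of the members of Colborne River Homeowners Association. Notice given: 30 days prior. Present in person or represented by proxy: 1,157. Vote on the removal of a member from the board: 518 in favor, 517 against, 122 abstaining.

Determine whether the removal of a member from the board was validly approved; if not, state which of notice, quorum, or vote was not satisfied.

Notice: 30 days given; 30 required. Satisfied.
Quorum: 25% of 4,619 = 1,154.75, rounded up to 1,155; 1,157 present. Satisfied.
Vote: requires a majority of the votes cast (1,157 − 122 abstaining = 1,035); a majority of 1035 is 518, so 518 needed; 518 in favor. Satisfied.

Valid — all requirements satisfied.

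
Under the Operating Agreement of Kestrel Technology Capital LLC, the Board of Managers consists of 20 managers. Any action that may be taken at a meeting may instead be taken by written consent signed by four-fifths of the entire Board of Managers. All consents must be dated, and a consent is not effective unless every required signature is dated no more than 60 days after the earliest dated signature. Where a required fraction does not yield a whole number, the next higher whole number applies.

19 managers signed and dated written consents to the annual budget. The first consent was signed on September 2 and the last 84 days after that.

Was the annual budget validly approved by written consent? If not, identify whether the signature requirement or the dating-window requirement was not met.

Signatures required: four-fifths of 20 — 4/5 of 20 = 16, so 16 needed; 19 signed. Sufficient.
Dating window: the latest signature is 84 days after the earliest; the limit is 60 days. Outside the window.

Not effective — dating-window requirement not satisfied.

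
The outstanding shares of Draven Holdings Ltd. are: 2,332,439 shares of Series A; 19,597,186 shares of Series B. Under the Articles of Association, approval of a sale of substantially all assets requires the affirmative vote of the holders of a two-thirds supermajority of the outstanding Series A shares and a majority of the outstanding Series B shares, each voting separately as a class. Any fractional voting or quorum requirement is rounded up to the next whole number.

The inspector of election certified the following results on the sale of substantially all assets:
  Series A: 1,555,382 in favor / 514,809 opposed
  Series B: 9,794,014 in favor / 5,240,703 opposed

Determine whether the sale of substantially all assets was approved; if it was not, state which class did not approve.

Series A: 2/3 of 2332439 = 1554959.33, rounded up to 1554960; 1,554,960 required, 1,555,382 in favor — approved.
Series B: a majority of 19597186 is 9798594; 9,798,594 required, 9,794,014 in favor — not approved.

Not approved — the Series B shares did not give the required vote.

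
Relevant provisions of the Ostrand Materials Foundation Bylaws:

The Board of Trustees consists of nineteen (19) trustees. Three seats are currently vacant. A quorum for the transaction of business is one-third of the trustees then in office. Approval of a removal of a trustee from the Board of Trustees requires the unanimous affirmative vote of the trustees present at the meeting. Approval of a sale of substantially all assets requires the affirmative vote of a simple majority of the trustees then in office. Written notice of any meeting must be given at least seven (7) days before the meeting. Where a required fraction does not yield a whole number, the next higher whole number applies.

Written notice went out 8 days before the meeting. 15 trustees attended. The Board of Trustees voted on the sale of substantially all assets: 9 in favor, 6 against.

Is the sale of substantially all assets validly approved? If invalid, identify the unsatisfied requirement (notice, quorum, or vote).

Notice: 8 days given; 7 required (8 ≥ 7). Satisfied.
Quorum: 15 present; quorum is 6. Satisfied.
Vote: the sale of substantially all assets requires a majority of the trustees then in office (16). A majority of 16 is 9, so 9 affirmative votes are needed; 9 voted in favor. Satisfied.

Valid — all requirements satisfied.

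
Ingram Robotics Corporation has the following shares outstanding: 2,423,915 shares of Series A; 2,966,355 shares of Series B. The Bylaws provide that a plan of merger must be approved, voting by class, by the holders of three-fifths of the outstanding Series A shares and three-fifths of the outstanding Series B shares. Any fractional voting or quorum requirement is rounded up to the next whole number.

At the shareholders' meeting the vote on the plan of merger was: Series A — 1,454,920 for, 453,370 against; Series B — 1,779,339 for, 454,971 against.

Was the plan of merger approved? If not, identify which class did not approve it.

Series A: 3/5 of 2423915 = 1454349; 1,454,349 required, 1,454,920 in favor — approved.
Series B: 3/5 of 2966355 = 1779813; 1,779,813 required, 1,779,339 in favor — not approved.

Not approved — the Series B shares did not give the required vote.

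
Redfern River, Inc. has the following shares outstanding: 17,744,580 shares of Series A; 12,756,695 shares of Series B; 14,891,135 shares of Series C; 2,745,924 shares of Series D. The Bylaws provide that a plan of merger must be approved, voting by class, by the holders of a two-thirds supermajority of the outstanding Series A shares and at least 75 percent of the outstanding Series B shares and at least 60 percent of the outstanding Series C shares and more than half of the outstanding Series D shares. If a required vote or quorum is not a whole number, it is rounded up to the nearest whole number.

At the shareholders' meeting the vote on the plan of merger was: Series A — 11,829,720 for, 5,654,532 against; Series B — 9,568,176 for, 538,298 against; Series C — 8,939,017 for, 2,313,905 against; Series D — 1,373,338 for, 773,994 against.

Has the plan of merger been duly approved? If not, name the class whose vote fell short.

Series A: 2/3 of 17744580 = 11829720; 11,829,720 required, 11,829,720 in favor — approved.
Series B: 3/4 of 12756695 = 9567521.25, rounded up to 9567522; 9,567,522 required, 9,568,176 in favor — approved.
Series C: 3/5 of 14891135 = 8934681; 8,934,681 required, 8,939,017 in favor — approved.
Series D: a majority of 2745924 is 1372963; 1,372,963 required, 1,373,338 in favor — approved.

Approved — every class gave the required vote.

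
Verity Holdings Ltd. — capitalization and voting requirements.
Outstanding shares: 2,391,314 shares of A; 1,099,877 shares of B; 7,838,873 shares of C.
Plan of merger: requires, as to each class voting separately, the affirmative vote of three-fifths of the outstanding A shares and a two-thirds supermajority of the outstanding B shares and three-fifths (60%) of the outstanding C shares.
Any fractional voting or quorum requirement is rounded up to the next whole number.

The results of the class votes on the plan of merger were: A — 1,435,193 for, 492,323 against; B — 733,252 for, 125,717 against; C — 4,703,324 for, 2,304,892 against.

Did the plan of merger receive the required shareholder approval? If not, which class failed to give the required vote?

A: 3/5 of 2391314 = 1434788.40, rounded up to 1434789; 1,434,789 required, 1,435,193 in favor — approved.
B: 2/3 of 1099877 = 733251.33, rounded up to 733252; 733,252 required, 733,252 in favor — approved.
C: 3/5 of 7838873 = 4703323.80, rounded up to 4703324; 4,703,324 required, 4,703,324 in favor — approved.

Approved — every class gave the required vote.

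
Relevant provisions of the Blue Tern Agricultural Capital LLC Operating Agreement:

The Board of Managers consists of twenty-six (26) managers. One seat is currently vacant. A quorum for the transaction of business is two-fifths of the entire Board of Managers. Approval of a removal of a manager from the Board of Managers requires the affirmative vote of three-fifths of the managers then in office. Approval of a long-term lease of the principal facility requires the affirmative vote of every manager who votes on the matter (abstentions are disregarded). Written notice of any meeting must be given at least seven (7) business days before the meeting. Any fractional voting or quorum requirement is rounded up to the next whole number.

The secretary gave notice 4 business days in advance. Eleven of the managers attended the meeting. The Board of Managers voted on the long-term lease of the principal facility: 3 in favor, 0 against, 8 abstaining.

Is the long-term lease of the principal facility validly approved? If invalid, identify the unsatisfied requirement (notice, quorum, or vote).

Notice: 4 business days given; 7 required (4 < 7). Not satisfied.
Quorum: 11 present; quorum is 11. Satisfied.
Vote: the long-term lease of the principal facility requires the unanimous vote of the votes cast (11 present − 8 abstaining = 3). Unanimous means all 3, so 3 affirmative votes are needed; 3 voted in favor. Satisfied.

Invalid — notice requirement not satisfied.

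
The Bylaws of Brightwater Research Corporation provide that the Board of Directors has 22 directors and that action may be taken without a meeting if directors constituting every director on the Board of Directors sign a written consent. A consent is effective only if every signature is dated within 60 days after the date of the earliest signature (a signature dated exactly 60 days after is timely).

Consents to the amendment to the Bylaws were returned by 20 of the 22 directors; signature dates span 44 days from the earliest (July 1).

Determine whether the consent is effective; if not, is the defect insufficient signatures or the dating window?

Not effective — insufficient signatures.

Signatures required: every one of 22 — unanimous means all 22, so 22 needed; 20 signed. Insufficient.
Dating window: the latest signature is 44 days after the earliest; the limit is 60 days. Within the window.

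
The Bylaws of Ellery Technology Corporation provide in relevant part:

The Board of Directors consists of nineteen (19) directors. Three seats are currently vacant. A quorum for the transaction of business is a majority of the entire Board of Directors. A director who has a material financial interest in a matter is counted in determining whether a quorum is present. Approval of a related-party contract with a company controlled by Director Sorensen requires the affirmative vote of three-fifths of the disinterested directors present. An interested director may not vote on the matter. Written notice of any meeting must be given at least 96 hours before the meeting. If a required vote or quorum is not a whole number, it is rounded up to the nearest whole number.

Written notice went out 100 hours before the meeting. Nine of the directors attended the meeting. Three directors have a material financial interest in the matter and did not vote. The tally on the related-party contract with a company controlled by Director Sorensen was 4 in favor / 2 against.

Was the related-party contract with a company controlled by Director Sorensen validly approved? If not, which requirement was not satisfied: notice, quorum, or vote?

Notice: 100 hours given; 96 required (100 ≥ 96). Satisfied.
Quorum: 9 present (interested directors count toward quorum); quorum is 10. Not satisfied.
Vote: the related-party contract with a company controlled by Director Sorensen requires three-fifths of the disinterested directors present (9 − 3 = 6). 3/5 of 6 = 3.60, rounded up to 4, so 4 affirmative votes are needed; 4 voted in favor. Satisfied. (Moot — without a quorum no business can be validly transacted.)

Invalid — quorum requirement not satisfied.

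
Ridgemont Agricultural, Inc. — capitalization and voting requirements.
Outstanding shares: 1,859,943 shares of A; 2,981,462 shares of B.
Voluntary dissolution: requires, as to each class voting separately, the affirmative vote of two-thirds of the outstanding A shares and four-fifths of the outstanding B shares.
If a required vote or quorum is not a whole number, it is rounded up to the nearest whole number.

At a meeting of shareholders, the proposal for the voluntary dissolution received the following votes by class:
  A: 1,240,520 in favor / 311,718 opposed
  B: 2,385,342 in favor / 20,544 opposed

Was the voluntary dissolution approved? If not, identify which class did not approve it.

Approved — every class gave the required vote.

A: 2/3 of 1859943 = 1239962; 1,239,962 required, 1,240,520 in favor — approved.
B: 4/5 of 2981462 = 2385169.60, rounded up to 2385170; 2,385,170 required, 2,385,342 in favor — approved.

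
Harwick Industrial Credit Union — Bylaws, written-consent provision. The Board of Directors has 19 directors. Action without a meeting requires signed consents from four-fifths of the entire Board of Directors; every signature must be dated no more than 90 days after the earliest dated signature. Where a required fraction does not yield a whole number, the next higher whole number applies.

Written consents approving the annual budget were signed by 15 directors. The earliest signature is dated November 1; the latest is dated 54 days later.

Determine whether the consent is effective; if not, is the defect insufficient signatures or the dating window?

Signatures required: four-fifths of 19 — 4/5 of 19 = 15.20, rounded up to 16, so 16 needed; 15 signed. Insufficient.
Dating window: the latest signature is 54 days after the earliest; the limit is 90 days. Within the window.

Not effective — insufficient signatures.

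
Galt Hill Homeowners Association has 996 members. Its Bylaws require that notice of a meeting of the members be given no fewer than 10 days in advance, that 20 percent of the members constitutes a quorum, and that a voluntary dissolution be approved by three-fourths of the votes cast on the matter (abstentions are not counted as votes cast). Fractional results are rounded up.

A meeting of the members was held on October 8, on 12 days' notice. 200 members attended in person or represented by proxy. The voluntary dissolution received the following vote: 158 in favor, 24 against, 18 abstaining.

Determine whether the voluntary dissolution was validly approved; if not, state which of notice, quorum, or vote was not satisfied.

Valid — all requirements satisfied.

Notice: 12 days given; 10 required. Satisfied.
Quorum: 20% of 996 = 199.20, rounded up to 200; 200 present. Satisfied.
Vote: requires three-fourths of the votes cast (200 − 18 abstaining = 182); 3/4 of 182 = 136.50, rounded up to 137, so 137 needed; 158 in favor. Satisfied.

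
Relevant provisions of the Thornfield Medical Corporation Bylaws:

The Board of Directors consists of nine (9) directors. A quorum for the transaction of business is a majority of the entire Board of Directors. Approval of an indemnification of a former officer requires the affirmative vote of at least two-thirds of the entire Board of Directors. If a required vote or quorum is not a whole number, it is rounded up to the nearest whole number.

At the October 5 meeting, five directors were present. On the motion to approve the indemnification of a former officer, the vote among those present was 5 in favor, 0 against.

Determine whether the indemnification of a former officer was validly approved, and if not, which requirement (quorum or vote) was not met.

Quorum: 5 present; quorum is 5. Satisfied.
Vote: the indemnification of a former officer requires two-thirds of the entire Board of Directors (9). 2/3 of 9 = 6, so 6 affirmative votes are needed; 5 voted in favor. Not satisfied.

Invalid — vote requirement not satisfied.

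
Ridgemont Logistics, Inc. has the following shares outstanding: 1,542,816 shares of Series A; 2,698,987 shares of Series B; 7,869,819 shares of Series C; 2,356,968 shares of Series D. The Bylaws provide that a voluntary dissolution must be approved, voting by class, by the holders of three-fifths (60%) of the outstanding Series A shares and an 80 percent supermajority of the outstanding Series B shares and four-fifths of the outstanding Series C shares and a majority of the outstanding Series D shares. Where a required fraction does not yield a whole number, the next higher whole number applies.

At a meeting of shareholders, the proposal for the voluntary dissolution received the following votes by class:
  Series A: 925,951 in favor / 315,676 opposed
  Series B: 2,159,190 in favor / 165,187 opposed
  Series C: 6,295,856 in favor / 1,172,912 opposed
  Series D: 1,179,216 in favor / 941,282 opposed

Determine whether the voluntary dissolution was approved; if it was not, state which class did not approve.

Series A: 3/5 of 1542816 = 925689.60, rounded up to 925690; 925,690 required, 925,951 in favor — approved.
Series B: 4/5 of 2698987 = 2159189.60, rounded up to 2159190; 2,159,190 required, 2,159,190 in favor — approved.
Series C: 4/5 of 7869819 = 6295855.20, rounded up to 6295856; 6,295,856 required, 6,295,856 in favor — approved.
Series D: a majority of 2356968 is 1178485; 1,178,485 required, 1,179,216 in favor — approved.

Approved — every class gave the required vote.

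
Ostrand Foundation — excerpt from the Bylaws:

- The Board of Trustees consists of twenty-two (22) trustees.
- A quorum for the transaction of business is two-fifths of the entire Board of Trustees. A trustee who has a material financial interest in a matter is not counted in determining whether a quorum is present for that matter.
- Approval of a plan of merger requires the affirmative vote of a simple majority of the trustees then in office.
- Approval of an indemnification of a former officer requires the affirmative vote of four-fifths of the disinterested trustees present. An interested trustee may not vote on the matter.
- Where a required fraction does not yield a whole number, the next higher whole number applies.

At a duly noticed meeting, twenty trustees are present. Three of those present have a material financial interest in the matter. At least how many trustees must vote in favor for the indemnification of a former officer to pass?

The indemnification of a former officer requires four-fifths of the disinterested trustees present (20 − 3 = 17).
4/5 of 17 = 13.60, rounded up to 14.

14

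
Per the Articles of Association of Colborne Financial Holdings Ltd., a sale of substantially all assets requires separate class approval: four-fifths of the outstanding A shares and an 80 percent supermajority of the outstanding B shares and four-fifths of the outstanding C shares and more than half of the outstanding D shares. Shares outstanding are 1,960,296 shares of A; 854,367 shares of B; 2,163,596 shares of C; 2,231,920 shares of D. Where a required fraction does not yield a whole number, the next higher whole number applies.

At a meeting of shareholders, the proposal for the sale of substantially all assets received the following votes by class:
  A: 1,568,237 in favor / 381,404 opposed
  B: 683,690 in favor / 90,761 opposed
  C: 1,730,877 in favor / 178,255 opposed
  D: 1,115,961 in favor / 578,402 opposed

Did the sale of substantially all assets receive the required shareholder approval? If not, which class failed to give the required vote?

A: 4/5 of 1960296 = 1568236.80, rounded up to 1568237; 1,568,237 required, 1,568,237 in favor — approved.
B: 4/5 of 854367 = 683493.60, rounded up to 683494; 683,494 required, 683,690 in favor — approved.
C: 4/5 of 2163596 = 1730876.80, rounded up to 1730877; 1,730,877 required, 1,730,877 in favor — approved.
D: a majority of 2231920 is 1115961; 1,115,961 required, 1,115,961 in favor — approved.

Approved — every class gave the required vote.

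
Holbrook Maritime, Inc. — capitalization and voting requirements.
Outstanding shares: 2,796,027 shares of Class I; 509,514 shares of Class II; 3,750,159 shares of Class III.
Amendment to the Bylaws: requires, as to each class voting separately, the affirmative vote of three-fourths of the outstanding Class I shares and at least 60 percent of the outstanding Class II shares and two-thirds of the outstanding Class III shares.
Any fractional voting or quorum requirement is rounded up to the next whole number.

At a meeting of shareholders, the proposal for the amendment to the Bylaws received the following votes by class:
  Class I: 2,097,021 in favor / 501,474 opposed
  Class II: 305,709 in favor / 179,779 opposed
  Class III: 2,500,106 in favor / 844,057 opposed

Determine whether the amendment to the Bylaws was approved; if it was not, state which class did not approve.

Approved — every class gave the required vote.

Class I: 3/4 of 2796027 = 2097020.25, rounded up to 2097021; 2,097,021 required, 2,097,021 in favor — approved.
Class II: 3/5 of 509514 = 305708.40, rounded up to 305709; 305,709 required, 305,709 in favor — approved.
Class III: 2/3 of 3750159 = 2500106; 2,500,106 required, 2,500,106 in favor — approved.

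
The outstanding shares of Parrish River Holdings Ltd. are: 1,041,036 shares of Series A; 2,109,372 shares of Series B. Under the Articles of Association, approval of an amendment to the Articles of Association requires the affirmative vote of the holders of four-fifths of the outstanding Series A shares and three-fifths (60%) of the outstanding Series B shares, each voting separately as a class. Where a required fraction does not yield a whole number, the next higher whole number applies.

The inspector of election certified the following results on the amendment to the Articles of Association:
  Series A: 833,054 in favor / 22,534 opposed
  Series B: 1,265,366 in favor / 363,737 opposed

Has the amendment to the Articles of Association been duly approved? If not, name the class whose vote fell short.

Series A: 4/5 of 1041036 = 832828.80, rounded up to 832829; 832,829 required, 833,054 in favor — approved.
Series B: 3/5 of 2109372 = 1265623.20, rounded up to 1265624; 1,265,624 required, 1,265,366 in favor — not approved.

Not approved — the Series B shares did not give the required vote.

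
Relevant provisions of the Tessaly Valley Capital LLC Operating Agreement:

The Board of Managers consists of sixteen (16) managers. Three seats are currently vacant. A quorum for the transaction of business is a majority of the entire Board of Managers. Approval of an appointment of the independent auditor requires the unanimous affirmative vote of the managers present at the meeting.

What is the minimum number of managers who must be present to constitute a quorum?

A majority of 16 is 9.

9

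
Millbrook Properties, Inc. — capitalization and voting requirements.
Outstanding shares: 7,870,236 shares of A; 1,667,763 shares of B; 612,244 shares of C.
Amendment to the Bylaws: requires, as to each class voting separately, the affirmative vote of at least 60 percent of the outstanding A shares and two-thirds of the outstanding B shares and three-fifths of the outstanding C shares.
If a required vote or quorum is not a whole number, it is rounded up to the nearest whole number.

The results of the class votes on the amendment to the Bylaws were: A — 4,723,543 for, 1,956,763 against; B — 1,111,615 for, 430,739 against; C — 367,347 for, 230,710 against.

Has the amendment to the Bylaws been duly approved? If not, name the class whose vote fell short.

Not approved — the B shares did not give the required vote.

A: 3/5 of 7870236 = 4722141.60, rounded up to 4722142; 4,722,142 required, 4,723,543 in favor — approved.
B: 2/3 of 1667763 = 1111842; 1,111,842 required, 1,111,615 in favor — not approved.
C: 3/5 of 612244 = 367346.40, rounded up to 367347; 367,347 required, 367,347 in favor — approved.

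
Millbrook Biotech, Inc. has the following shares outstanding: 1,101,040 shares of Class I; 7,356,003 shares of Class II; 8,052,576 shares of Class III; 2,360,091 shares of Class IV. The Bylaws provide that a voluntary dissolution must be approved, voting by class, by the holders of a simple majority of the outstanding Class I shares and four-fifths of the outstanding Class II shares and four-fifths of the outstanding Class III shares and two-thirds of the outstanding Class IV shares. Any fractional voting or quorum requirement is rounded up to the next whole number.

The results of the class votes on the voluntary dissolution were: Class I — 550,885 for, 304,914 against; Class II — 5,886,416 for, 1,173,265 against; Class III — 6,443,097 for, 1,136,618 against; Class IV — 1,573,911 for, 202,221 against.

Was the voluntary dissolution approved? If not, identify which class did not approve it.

Approved — every class gave the required vote.

Class I: a majority of 1101040 is 550521; 550,521 required, 550,885 in favor — approved.
Class II: 4/5 of 7356003 = 5884802.40, rounded up to 5884803; 5,884,803 required, 5,886,416 in favor — approved.
Class III: 4/5 of 8052576 = 6442060.80, rounded up to 6442061; 6,442,061 required, 6,443,097 in favor — approved.
Class IV: 2/3 of 2360091 = 1573394; 1,573,394 required, 1,573,911 in favor — approved.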